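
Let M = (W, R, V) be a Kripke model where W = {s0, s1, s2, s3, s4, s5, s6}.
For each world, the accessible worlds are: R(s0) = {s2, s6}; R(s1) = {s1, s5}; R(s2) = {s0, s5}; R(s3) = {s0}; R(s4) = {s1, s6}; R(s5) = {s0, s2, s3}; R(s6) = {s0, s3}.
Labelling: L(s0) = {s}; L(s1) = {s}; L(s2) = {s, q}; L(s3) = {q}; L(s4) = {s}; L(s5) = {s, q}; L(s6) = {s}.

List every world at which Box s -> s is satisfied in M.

Let φ = Box s -> s. Evaluate φ at each world:
  s0 (successors {s2, s6}): φ is true.
  s1 (successors {s1, s5}): φ is true.
  s2 (successors {s0, s5}): φ is true.
  s3 (successors {s0}): φ is false.
  s4 (successors {s1, s6}): φ is true.
  s5 (successors {s0, s2, s3}): φ is true.
  s6 (successors {s0, s3}): φ is true.
For instance, at s6:
  At s6: Box s is false, s is true, so Box s -> s is true.
    At s6: Box s requires s at every successor {s0, s3}.
      s fails at s3, so Box s is false at s6.
Satisfying worlds: {s0, s1, s2, s4, s5, s6}

s0, s1, s2, s4, s5, s6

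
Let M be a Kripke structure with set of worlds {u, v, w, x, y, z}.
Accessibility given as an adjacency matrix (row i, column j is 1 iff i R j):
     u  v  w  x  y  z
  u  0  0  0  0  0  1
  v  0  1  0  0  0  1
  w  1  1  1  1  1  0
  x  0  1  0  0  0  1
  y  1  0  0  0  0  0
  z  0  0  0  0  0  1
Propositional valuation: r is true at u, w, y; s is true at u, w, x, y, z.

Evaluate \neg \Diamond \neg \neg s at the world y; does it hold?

No

At y: \Diamond \neg \neg s is true, so \neg \Diamond \neg \neg s is false.
  At y: \Diamond \neg \neg s requires \neg \neg s at some successor in {u}.
    \neg \neg s holds at u, so \Diamond \neg \neg s is true at y.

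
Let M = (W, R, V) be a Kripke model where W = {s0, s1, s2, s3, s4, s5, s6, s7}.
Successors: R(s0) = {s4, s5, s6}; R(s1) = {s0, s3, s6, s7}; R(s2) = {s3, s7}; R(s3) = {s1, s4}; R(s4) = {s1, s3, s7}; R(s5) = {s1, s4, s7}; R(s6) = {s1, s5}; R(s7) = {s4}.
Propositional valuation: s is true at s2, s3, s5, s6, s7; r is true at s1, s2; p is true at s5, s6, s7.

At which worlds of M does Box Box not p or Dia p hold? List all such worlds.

s0, s1, s2, s4, s5, s6

Let φ = Box Box not p or Dia p. Evaluate φ at each world:
  s0 (successors {s4, s5, s6}): φ is true.
  s1 (successors {s0, s3, s6, s7}): φ is true.
  s2 (successors {s3, s7}): φ is true.
  s3 (successors {s1, s4}): φ is false.
  s4 (successors {s1, s3, s7}): φ is true.
  s5 (successors {s1, s4, s7}): φ is true.
  s6 (successors {s1, s5}): φ is true.
  s7 (successors {s4}): φ is false.
For instance, at s1:
  At s1: Box Box not p is false, Dia p is true, so Box Box not p or Dia p is true.
    At s1: Box Box not p requires Box not p at every successor {s0, s3, s6, s7}.
      Box not p fails at s0, so Box Box not p is false at s1.
    At s1: Dia p requires p at some successor in {s0, s3, s6, s7}.
      p holds at s6, so Dia p is true at s1.
Satisfying worlds: {s0, s1, s2, s4, s5, s6}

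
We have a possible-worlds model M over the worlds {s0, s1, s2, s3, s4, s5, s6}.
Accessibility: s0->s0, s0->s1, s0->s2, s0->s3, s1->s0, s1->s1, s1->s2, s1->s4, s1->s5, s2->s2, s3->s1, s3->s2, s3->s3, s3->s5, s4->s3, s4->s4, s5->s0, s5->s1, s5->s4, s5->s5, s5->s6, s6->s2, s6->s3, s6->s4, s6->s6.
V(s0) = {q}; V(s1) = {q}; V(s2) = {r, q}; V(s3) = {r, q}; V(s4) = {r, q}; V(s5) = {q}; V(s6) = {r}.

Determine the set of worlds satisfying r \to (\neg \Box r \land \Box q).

s0, s1, s3, s5

Recall that \Box ψ holds at a world iff ψ holds at every accessible world, and \Diamond ψ holds iff ψ holds at some accessible world.
Let φ = r \to (\neg \Box r \land \Box q). Evaluate φ at each world:
  s0 (successors {s0, s1, s2, s3}): φ is true.
  s1 (successors {s0, s1, s2, s4, s5}): φ is true.
  s2 (successors {s2}): φ is false.
  s3 (successors {s1, s2, s3, s5}): φ is true.
  s4 (successors {s3, s4}): φ is false.
  s5 (successors {s0, s1, s4, s5, s6}): φ is true.
  s6 (successors {s2, s3, s4, s6}): φ is false.
For instance, at s5:
  At s5: r is false, \neg \Box r \land \Box q is false, so r \to (\neg \Box r \land \Box q) is true.
    At s5: \neg \Box r is true, \Box q is false, so \neg \Box r \land \Box q is false.
      At s5: \Box r is false, so \neg \Box r is true.
      At s5: \Box q requires q at every successor {s0, s1, s4, s5, s6}.
        q fails at s6, so \Box q is false at s5.
Satisfying worlds: {s0, s1, s3, s5}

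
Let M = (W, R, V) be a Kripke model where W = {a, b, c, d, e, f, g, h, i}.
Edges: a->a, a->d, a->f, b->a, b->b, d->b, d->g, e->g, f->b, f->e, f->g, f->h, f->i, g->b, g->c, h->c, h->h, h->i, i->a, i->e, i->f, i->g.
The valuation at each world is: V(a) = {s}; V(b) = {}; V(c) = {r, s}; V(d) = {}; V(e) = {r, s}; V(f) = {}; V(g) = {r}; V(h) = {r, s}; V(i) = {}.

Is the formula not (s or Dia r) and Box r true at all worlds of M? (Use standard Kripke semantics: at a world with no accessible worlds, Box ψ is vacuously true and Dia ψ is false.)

Let φ = not (s or Dia r) and Box r. Evaluate φ at each world:
  a (successors {a, d, f}): φ is false.
  b (successors {a, b}): φ is false.
  c (successors ∅): φ is false.
  d (successors {b, g}): φ is false.
  e (successors {g}): φ is false.
  f (successors {b, e, g, h, i}): φ is false.
  g (successors {b, c}): φ is false.
  h (successors {c, h, i}): φ is false.
  i (successors {a, e, f, g}): φ is false.
Detail at a (counterexample):
  At a: not (s or Dia r) is false, Box r is false, so not (s or Dia r) and Box r is false.
    At a: s or Dia r is true, so not (s or Dia r) is false.
      At a: s is true, Dia r is false, so s or Dia r is true.
    At a: Box r requires r at every successor {a, d, f}.
      r fails at a, so Box r is false at a.

No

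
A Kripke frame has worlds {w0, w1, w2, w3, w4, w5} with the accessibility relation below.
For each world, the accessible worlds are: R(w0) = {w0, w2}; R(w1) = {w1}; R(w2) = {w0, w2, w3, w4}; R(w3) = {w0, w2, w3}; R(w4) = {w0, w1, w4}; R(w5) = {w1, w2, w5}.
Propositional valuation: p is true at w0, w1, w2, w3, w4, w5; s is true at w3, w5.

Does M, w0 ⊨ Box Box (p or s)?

Yes

At w0: Box Box (p or s) requires Box (p or s) at every successor {w0, w2}.
    At w0: Box (p or s) requires p or s at every successor {w0, w2}.
      At w0: p or s is true.
      At w2: p or s is true.
    So Box (p or s) is true at w0.
    At w2: Box (p or s) requires p or s at every successor {w0, w2, w3, w4}.
      At w0: p or s is true.
      At w2: p or s is true.
      At w3: p or s is true.
      At w4: p or s is true.
    So Box (p or s) is true at w2.
So Box Box (p or s) is true at w0.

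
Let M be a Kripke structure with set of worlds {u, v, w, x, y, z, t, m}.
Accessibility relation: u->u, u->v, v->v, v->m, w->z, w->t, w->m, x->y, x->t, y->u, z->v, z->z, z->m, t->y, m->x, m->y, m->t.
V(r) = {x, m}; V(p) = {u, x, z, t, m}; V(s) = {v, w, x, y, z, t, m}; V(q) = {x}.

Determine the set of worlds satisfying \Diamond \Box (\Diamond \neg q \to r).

none

Let φ = \Diamond \Box (\Diamond \neg q \to r). Evaluate φ at each world:
  u (successors {u, v}): φ is false.
  v (successors {v, m}): φ is false.
  w (successors {z, t, m}): φ is false.
  x (successors {y, t}): φ is false.
  y (successors {u}): φ is false.
  z (successors {v, z, m}): φ is false.
  t (successors {y}): φ is false.
  m (successors {x, y, t}): φ is false.
For instance, at t:
  At t: \Diamond \Box (\Diamond \neg q \to r) requires \Box (\Diamond \neg q \to r) at some successor in {y}.
    At y: \Box (\Diamond \neg q \to r) is false.
  So \Diamond \Box (\Diamond \neg q \to r) is false at t.
Satisfying worlds: none.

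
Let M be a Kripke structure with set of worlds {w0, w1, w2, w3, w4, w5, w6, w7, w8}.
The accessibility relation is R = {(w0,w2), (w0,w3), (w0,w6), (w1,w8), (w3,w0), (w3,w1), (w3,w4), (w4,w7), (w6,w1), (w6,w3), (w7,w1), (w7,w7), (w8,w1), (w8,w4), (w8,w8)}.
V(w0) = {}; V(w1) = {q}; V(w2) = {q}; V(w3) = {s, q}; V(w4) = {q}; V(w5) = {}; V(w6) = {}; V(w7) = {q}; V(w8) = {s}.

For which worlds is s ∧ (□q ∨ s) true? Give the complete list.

Let φ = s ∧ (□q ∨ s). Evaluate φ at each world:
  w0 (successors {w2, w3, w6}): φ is false.
  w1 (successors {w8}): φ is false.
  w2 (successors ∅): φ is false.
  w3 (successors {w0, w1, w4}): φ is true.
  w4 (successors {w7}): φ is false.
  w5 (successors ∅): φ is false.
  w6 (successors {w1, w3}): φ is false.
  w7 (successors {w1, w7}): φ is false.
  w8 (successors {w1, w4, w8}): φ is true.
For instance, at w0:
  At w0: s is false, □q ∨ s is false, so s ∧ (□q ∨ s) is false.
    At w0: □q is false, s is false, so □q ∨ s is false.
      At w0: □q requires q at every successor {w2, w3, w6}.
        q fails at w6, so □q is false at w0.
Satisfying worlds: {w3, w8}

w3, w8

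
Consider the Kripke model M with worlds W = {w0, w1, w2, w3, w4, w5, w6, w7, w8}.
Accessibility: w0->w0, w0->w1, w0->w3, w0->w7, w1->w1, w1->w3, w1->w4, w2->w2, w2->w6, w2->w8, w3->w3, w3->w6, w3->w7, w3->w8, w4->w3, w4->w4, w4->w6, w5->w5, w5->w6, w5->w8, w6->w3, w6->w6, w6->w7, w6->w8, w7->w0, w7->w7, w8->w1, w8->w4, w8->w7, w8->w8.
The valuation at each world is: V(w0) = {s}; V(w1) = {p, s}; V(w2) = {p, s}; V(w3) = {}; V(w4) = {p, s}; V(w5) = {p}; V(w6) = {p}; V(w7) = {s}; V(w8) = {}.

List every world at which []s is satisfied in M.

w7

Recall that []ψ holds at a world iff ψ holds at every accessible world, and <>ψ holds iff ψ holds at some accessible world.
Let φ = []s. Evaluate φ at each world:
  w0 (successors {w0, w1, w3, w7}): φ is false.
  w1 (successors {w1, w3, w4}): φ is false.
  w2 (successors {w2, w6, w8}): φ is false.
  w3 (successors {w3, w6, w7, w8}): φ is false.
  w4 (successors {w3, w4, w6}): φ is false.
  w5 (successors {w5, w6, w8}): φ is false.
  w6 (successors {w3, w6, w7, w8}): φ is false.
  w7 (successors {w0, w7}): φ is true.
  w8 (successors {w1, w4, w7, w8}): φ is false.
For instance, at w2:
  At w2: []s requires s at every successor {w2, w6, w8}.
    s fails at w6, so []s is false at w2.
Satisfying worlds: {w7}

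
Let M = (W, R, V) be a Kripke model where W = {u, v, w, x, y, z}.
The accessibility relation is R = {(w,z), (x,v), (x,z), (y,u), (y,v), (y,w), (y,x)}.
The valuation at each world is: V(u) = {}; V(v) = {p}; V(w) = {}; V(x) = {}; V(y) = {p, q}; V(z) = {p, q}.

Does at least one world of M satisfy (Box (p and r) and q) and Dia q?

Let φ = (Box (p and r) and q) and Dia q. Evaluate φ at each world:
  u (successors ∅): φ is false.
  v (successors ∅): φ is false.
  w (successors {z}): φ is false.
  x (successors {v, z}): φ is false.
  y (successors {u, v, w, x}): φ is false.
  z (successors ∅): φ is false.
For instance, at y:
  At y: Box (p and r) and q is false, Dia q is false, so (Box (p and r) and q) and Dia q is false.
    At y: Box (p and r) is false, q is true, so Box (p and r) and q is false.
      At y: Box (p and r) requires p and r at every successor {u, v, w, x}.
        p and r fails at u, so Box (p and r) is false at y.
    At y: Dia q requires q at some successor in {u, v, w, x}.
      At u: q is false.
      At v: q is false.
      At w: q is false.
      At x: q is false.
    So Dia q is false at y.

No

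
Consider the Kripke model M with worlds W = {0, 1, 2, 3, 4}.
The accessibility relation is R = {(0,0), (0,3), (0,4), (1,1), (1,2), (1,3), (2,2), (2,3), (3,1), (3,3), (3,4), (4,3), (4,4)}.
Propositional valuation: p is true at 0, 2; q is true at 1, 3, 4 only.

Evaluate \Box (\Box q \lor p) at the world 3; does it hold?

No

Recall that \Box ψ holds at a world iff ψ holds at every accessible world, and \Diamond ψ holds iff ψ holds at some accessible world.
At 3: \Box (\Box q \lor p) requires \Box q \lor p at every successor {1, 3, 4}.
  \Box q \lor p fails at 1, so \Box (\Box q \lor p) is false at 3.
    At 1: \Box q is false, p is false, so \Box q \lor p is false.
      At 1: \Box q requires q at every successor {1, 2, 3}.
        q fails at 2, so \Box q is false at 1.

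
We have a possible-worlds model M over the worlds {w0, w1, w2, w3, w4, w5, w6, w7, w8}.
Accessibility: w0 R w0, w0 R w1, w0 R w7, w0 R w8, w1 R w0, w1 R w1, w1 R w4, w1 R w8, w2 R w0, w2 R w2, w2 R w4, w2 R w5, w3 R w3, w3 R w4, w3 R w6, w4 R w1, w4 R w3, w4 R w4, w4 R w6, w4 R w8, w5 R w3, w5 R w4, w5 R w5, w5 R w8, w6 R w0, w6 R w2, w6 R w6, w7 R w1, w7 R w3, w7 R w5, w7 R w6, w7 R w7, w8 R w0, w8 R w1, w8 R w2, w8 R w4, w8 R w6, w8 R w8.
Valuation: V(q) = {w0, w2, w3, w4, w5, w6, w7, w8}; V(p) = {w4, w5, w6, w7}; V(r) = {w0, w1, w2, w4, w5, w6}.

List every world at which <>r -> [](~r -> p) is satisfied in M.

w2, w6

Recall that []ψ holds at a world iff ψ holds at every accessible world, and <>ψ holds iff ψ holds at some accessible world.
Let φ = <>r -> [](~r -> p). Evaluate φ at each world:
  w0 (successors {w0, w1, w7, w8}): φ is false.
  w1 (successors {w0, w1, w4, w8}): φ is false.
  w2 (successors {w0, w2, w4, w5}): φ is true.
  w3 (successors {w3, w4, w6}): φ is false.
  w4 (successors {w1, w3, w4, w6, w8}): φ is false.
  w5 (successors {w3, w4, w5, w8}): φ is false.
  w6 (successors {w0, w2, w6}): φ is true.
  w7 (successors {w1, w3, w5, w6, w7}): φ is false.
  w8 (successors {w0, w1, w2, w4, w6, w8}): φ is false.
For instance, at w2:
  At w2: <>r is true, [](~r -> p) is true, so <>r -> [](~r -> p) is true.
    At w2: <>r requires r at some successor in {w0, w2, w4, w5}.
      r holds at w0, so <>r is true at w2.
    At w2: [](~r -> p) requires ~r -> p at every successor {w0, w2, w4, w5}.
      At w0: ~r -> p is true.
      At w2: ~r -> p is true.
      At w4: ~r -> p is true.
      At w5: ~r -> p is true.
    So [](~r -> p) is true at w2.
Satisfying worlds: {w2, w6}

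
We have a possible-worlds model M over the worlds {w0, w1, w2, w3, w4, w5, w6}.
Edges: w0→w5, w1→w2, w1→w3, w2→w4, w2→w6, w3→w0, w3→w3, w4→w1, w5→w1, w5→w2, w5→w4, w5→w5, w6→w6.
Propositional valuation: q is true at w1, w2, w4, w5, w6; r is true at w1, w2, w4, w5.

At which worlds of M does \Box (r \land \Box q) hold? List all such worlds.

Recall that \Box ψ holds at a world iff ψ holds at every accessible world, and \Diamond ψ holds iff ψ holds at some accessible world.
Let φ = \Box (r \land \Box q). Evaluate φ at each world:
  w0 (successors {w5}): φ is true.
  w1 (successors {w2, w3}): φ is false.
  w2 (successors {w4, w6}): φ is false.
  w3 (successors {w0, w3}): φ is false.
  w4 (successors {w1}): φ is false.
  w5 (successors {w1, w2, w4, w5}): φ is false.
  w6 (successors {w6}): φ is false.
For instance, at w2:
  At w2: \Box (r \land \Box q) requires r \land \Box q at every successor {w4, w6}.
    r \land \Box q fails at w6, so \Box (r \land \Box q) is false at w2.
      At w6: r is false, \Box q is true, so r \land \Box q is false.
Satisfying worlds: {w0}

w0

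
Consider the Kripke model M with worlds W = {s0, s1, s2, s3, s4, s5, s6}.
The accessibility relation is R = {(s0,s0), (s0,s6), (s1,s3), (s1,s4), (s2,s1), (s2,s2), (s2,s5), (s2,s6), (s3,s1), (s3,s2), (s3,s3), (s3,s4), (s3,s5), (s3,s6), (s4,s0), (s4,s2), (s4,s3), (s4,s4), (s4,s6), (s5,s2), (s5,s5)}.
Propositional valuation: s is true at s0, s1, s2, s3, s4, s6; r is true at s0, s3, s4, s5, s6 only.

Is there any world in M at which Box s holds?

Recall that Box ψ holds at a world iff ψ holds at every accessible world, and Dia ψ holds iff ψ holds at some accessible world.
Let φ = Box s. Evaluate φ at each world:
  s0 (successors {s0, s6}): φ is true.
  s1 (successors {s3, s4}): φ is true.
  s2 (successors {s1, s2, s5, s6}): φ is false.
  s3 (successors {s1, s2, s3, s4, s5, s6}): φ is false.
  s4 (successors {s0, s2, s3, s4, s6}): φ is true.
  s5 (successors {s2, s5}): φ is false.
  s6 (successors ∅): φ is true.
Detail at s0 (witness):
  At s0: Box s requires s at every successor {s0, s6}.
    At s0: s is true.
    At s6: s is true.
  So Box s is true at s0.

Yes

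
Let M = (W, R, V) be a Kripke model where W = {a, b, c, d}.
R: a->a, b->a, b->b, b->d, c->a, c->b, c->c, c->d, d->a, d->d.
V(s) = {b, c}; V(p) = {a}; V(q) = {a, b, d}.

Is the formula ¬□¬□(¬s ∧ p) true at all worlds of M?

Let φ = ¬□¬□(¬s ∧ p). Evaluate φ at each world:
  a (successors {a}): φ is true.
  b (successors {a, b, d}): φ is true.
  c (successors {a, b, c, d}): φ is true.
  d (successors {a, d}): φ is true.
For instance, at d:
  At d: □¬□(¬s ∧ p) is false, so ¬□¬□(¬s ∧ p) is true.
    At d: □¬□(¬s ∧ p) requires ¬□(¬s ∧ p) at every successor {a, d}.
      ¬□(¬s ∧ p) fails at a, so □¬□(¬s ∧ p) is false at d.

Yes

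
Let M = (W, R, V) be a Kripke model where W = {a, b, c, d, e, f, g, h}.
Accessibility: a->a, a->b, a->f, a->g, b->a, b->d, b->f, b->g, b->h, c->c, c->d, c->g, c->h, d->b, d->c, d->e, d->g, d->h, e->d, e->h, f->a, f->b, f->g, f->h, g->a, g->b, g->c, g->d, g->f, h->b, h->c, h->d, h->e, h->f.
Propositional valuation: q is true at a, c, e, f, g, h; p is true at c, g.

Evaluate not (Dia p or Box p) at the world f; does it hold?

At f: Dia p or Box p is true, so not (Dia p or Box p) is false.
  At f: Dia p is true, Box p is false, so Dia p or Box p is true.
    At f: Dia p requires p at some successor in {a, b, g, h}.
      p holds at g, so Dia p is true at f.
    At f: Box p requires p at every successor {a, b, g, h}.
      p fails at a, so Box p is false at f.

No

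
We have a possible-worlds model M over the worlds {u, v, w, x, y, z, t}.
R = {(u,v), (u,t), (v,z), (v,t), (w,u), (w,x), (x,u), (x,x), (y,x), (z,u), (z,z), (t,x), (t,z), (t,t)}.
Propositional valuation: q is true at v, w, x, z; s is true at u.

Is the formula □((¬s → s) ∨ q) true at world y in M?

Yes

Recall that □ψ holds at a world iff ψ holds at every accessible world, and ◇ψ holds iff ψ holds at some accessible world.
At y: □((¬s → s) ∨ q) requires (¬s → s) ∨ q at every successor {x}.
  At x: (¬s → s) ∨ q is true.
So □((¬s → s) ∨ q) is true at y.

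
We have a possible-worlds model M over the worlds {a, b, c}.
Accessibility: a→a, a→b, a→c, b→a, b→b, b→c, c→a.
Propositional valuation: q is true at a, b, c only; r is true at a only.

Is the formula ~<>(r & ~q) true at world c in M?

At c: <>(r & ~q) is false, so ~<>(r & ~q) is true.
  At c: <>(r & ~q) requires r & ~q at some successor in {a}.
    At a: r & ~q is false.
  So <>(r & ~q) is false at c.

Yes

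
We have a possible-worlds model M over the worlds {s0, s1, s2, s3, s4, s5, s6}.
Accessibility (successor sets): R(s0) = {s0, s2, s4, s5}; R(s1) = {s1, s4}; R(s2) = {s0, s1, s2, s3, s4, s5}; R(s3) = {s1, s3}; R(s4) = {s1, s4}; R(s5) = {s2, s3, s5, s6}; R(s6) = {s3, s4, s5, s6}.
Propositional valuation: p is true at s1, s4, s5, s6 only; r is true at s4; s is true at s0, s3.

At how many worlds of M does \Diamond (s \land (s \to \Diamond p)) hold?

Let φ = \Diamond (s \land (s \to \Diamond p)). Evaluate φ at each world:
  s0 (successors {s0, s2, s4, s5}): φ is true.
  s1 (successors {s1, s4}): φ is false.
  s2 (successors {s0, s1, s2, s3, s4, s5}): φ is true.
  s3 (successors {s1, s3}): φ is true.
  s4 (successors {s1, s4}): φ is false.
  s5 (successors {s2, s3, s5, s6}): φ is true.
  s6 (successors {s3, s4, s5, s6}): φ is true.
For instance, at s1:
  At s1: \Diamond (s \land (s \to \Diamond p)) requires s \land (s \to \Diamond p) at some successor in {s1, s4}.
    At s1: s \land (s \to \Diamond p) is false.
    At s4: s \land (s \to \Diamond p) is false.
  So \Diamond (s \land (s \to \Diamond p)) is false at s1.
Satisfying worlds: {s0, s2, s3, s5, s6}

5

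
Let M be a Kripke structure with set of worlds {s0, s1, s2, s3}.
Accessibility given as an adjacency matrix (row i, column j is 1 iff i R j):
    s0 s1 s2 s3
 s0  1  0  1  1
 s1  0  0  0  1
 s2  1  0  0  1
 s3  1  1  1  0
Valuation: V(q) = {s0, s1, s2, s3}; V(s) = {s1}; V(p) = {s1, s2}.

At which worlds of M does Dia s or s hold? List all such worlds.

Recall that Dia ψ holds at a world iff ψ holds at some accessible world.
Let φ = Dia s or s. Evaluate φ at each world:
  s0 (successors {s0, s2, s3}): φ is false.
  s1 (successors {s3}): φ is true.
  s2 (successors {s0, s3}): φ is false.
  s3 (successors {s0, s1, s2}): φ is true.
For instance, at s0:
  At s0: Dia s is false, s is false, so Dia s or s is false.
    At s0: Dia s requires s at some successor in {s0, s2, s3}.
      At s0: s is false.
      At s2: s is false.
      At s3: s is false.
    So Dia s is false at s0.
Satisfying worlds: {s1, s3}

s1, s3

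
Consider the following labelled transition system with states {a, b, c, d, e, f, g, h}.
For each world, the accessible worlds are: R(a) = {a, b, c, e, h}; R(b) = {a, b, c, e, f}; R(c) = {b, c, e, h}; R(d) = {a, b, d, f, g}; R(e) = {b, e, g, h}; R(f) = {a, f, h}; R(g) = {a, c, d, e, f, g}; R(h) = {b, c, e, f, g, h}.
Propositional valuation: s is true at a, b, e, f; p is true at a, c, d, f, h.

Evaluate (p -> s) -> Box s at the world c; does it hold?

At c: p -> s is false, Box s is false, so (p -> s) -> Box s is true.
  At c: Box s requires s at every successor {b, c, e, h}.
    s fails at c, so Box s is false at c.

Yes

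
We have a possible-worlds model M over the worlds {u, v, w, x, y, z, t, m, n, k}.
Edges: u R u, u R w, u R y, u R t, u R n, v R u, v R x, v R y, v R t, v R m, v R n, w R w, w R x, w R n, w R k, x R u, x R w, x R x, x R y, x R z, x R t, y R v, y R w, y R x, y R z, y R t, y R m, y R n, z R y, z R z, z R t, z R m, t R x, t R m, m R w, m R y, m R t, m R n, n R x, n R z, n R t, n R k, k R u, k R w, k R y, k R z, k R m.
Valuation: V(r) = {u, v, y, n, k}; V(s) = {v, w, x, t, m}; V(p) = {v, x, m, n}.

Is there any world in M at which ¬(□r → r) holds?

Recall that □ψ holds at a world iff ψ holds at every accessible world, and ◇ψ holds iff ψ holds at some accessible world.
Let φ = ¬(□r → r). Evaluate φ at each world:
  u (successors {u, w, y, t, n}): φ is false.
  v (successors {u, x, y, t, m, n}): φ is false.
  w (successors {w, x, n, k}): φ is false.
  x (successors {u, w, x, y, z, t}): φ is false.
  y (successors {v, w, x, z, t, m, n}): φ is false.
  z (successors {y, z, t, m}): φ is false.
  t (successors {x, m}): φ is false.
  m (successors {w, y, t, n}): φ is false.
  n (successors {x, z, t, k}): φ is false.
  k (successors {u, w, y, z, m}): φ is false.
For instance, at n:
  At n: □r → r is true, so ¬(□r → r) is false.
    At n: □r is false, r is true, so □r → r is true.
      At n: □r requires r at every successor {x, z, t, k}.
        r fails at x, so □r is false at n.

No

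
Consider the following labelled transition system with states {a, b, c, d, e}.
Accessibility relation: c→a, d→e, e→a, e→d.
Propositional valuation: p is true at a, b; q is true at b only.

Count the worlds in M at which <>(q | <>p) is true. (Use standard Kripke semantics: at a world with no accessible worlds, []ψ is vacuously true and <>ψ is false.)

1

Let φ = <>(q | <>p). Evaluate φ at each world:
  a (successors ∅): φ is false.
  b (successors ∅): φ is false.
  c (successors {a}): φ is false.
  d (successors {e}): φ is true.
  e (successors {a, d}): φ is false.
For instance, at c:
  At c: <>(q | <>p) requires q | <>p at some successor in {a}.
    At a: q | <>p is false.
  So <>(q | <>p) is false at c.
Satisfying worlds: {d}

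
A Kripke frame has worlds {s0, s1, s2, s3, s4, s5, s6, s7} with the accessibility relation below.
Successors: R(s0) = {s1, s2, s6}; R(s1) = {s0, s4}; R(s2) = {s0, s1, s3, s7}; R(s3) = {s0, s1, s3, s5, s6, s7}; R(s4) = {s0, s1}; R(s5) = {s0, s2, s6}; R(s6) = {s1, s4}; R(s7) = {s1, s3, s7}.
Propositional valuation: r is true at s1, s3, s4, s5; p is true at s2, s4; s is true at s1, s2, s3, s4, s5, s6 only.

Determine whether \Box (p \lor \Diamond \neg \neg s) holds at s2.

Recall that \Box ψ holds at a world iff ψ holds at every accessible world, and \Diamond ψ holds iff ψ holds at some accessible world.
At s2: \Box (p \lor \Diamond \neg \neg s) requires p \lor \Diamond \neg \neg s at every successor {s0, s1, s3, s7}.
  At s0: p \lor \Diamond \neg \neg s is true.
  At s1: p \lor \Diamond \neg \neg s is true.
  At s3: p \lor \Diamond \neg \neg s is true.
  At s7: p \lor \Diamond \neg \neg s is true.
So \Box (p \lor \Diamond \neg \neg s) is true at s2.

Yes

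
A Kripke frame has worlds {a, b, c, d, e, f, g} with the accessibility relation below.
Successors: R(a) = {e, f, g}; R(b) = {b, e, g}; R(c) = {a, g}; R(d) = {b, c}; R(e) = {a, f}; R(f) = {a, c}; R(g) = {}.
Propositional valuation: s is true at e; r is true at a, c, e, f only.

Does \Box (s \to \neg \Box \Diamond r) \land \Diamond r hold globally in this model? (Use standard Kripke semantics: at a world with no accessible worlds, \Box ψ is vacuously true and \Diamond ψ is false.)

No

Let φ = \Box (s \to \neg \Box \Diamond r) \land \Diamond r. Evaluate φ at each world:
  a (successors {e, f, g}): φ is false.
  b (successors {b, e, g}): φ is false.
  c (successors {a, g}): φ is true.
  d (successors {b, c}): φ is true.
  e (successors {a, f}): φ is true.
  f (successors {a, c}): φ is true.
  g (successors ∅): φ is false.
Detail at a (counterexample):
  At a: \Box (s \to \neg \Box \Diamond r) is false, \Diamond r is true, so \Box (s \to \neg \Box \Diamond r) \land \Diamond r is false.
    At a: \Box (s \to \neg \Box \Diamond r) requires s \to \neg \Box \Diamond r at every successor {e, f, g}.
      s \to \neg \Box \Diamond r fails at e, so \Box (s \to \neg \Box \Diamond r) is false at a.
    At a: \Diamond r requires r at some successor in {e, f, g}.
      r holds at e, so \Diamond r is true at a.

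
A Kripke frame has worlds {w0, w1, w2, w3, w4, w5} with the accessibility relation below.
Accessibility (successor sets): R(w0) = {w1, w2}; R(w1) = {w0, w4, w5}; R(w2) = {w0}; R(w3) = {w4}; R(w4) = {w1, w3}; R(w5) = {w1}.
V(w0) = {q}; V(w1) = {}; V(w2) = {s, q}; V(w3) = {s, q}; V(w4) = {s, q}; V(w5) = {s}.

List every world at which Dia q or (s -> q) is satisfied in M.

w0, w1, w2, w3, w4

Let φ = Dia q or (s -> q). Evaluate φ at each world:
  w0 (successors {w1, w2}): φ is true.
  w1 (successors {w0, w4, w5}): φ is true.
  w2 (successors {w0}): φ is true.
  w3 (successors {w4}): φ is true.
  w4 (successors {w1, w3}): φ is true.
  w5 (successors {w1}): φ is false.
For instance, at w1:
  At w1: Dia q is true, s -> q is true, so Dia q or (s -> q) is true.
    At w1: Dia q requires q at some successor in {w0, w4, w5}.
      q holds at w0, so Dia q is true at w1.
Satisfying worlds: {w0, w1, w2, w3, w4}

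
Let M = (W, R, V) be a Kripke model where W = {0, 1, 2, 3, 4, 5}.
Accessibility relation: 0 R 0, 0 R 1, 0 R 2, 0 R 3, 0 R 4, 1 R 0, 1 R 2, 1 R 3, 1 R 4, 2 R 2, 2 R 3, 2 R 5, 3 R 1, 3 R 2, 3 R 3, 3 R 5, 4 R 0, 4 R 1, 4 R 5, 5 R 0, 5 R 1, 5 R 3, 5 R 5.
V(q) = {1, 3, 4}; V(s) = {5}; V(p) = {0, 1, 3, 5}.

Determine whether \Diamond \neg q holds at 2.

Recall that \Diamond ψ holds at a world iff ψ holds at some accessible world.
At 2: \Diamond \neg q requires \neg q at some successor in {2, 3, 5}.
  \neg q holds at 2, so \Diamond \neg q is true at 2.

Yes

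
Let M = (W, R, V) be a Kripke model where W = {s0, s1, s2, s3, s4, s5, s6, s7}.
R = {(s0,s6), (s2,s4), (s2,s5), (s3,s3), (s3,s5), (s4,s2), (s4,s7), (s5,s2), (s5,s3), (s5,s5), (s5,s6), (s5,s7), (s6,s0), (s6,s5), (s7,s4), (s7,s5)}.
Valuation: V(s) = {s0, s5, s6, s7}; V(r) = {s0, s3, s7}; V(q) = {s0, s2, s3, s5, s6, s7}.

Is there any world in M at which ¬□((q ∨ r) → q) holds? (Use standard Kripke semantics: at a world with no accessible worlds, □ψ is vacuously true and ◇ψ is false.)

Recall that □ψ holds at a world iff ψ holds at every accessible world, and ◇ψ holds iff ψ holds at some accessible world.
Let φ = ¬□((q ∨ r) → q). Evaluate φ at each world:
  s0 (successors {s6}): φ is false.
  s1 (successors ∅): φ is false.
  s2 (successors {s4, s5}): φ is false.
  s3 (successors {s3, s5}): φ is false.
  s4 (successors {s2, s7}): φ is false.
  s5 (successors {s2, s3, s5, s6, s7}): φ is false.
  s6 (successors {s0, s5}): φ is false.
  s7 (successors {s4, s5}): φ is false.
For instance, at s3:
  At s3: □((q ∨ r) → q) is true, so ¬□((q ∨ r) → q) is false.
    At s3: □((q ∨ r) → q) requires (q ∨ r) → q at every successor {s3, s5}.
      At s3: (q ∨ r) → q is true.
      At s5: (q ∨ r) → q is true.
    So □((q ∨ r) → q) is true at s3.

No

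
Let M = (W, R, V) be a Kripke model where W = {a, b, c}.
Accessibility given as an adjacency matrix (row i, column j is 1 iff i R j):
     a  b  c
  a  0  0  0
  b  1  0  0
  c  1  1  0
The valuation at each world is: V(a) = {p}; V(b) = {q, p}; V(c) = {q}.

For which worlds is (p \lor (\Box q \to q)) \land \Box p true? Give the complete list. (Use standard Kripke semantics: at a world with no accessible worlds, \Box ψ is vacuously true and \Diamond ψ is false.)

a, b, c

Let φ = (p \lor (\Box q \to q)) \land \Box p. Evaluate φ at each world:
  a (successors ∅): φ is true.
  b (successors {a}): φ is true.
  c (successors {a, b}): φ is true.
For instance, at c:
  At c: p \lor (\Box q \to q) is true, \Box p is true, so (p \lor (\Box q \to q)) \land \Box p is true.
    At c: p is false, \Box q \to q is true, so p \lor (\Box q \to q) is true.
      At c: \Box q is false, q is true, so \Box q \to q is true.
    At c: \Box p requires p at every successor {a, b}.
      At a: p is true.
      At b: p is true.
    So \Box p is true at c.
Satisfying worlds: {a, b, c}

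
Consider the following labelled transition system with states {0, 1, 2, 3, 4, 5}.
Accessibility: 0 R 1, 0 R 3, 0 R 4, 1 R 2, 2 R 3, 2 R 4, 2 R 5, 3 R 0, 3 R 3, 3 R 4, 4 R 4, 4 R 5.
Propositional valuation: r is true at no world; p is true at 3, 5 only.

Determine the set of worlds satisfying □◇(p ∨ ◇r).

1, 3, 5

Let φ = □◇(p ∨ ◇r). Evaluate φ at each world:
  0 (successors {1, 3, 4}): φ is false.
  1 (successors {2}): φ is true.
  2 (successors {3, 4, 5}): φ is false.
  3 (successors {0, 3, 4}): φ is true.
  4 (successors {4, 5}): φ is false.
  5 (successors ∅): φ is true.
For instance, at 4:
  At 4: □◇(p ∨ ◇r) requires ◇(p ∨ ◇r) at every successor {4, 5}.
    ◇(p ∨ ◇r) fails at 5, so □◇(p ∨ ◇r) is false at 4.
      At 5: no accessible worlds, so ◇(p ∨ ◇r) is false.
Satisfying worlds: {1, 3, 5}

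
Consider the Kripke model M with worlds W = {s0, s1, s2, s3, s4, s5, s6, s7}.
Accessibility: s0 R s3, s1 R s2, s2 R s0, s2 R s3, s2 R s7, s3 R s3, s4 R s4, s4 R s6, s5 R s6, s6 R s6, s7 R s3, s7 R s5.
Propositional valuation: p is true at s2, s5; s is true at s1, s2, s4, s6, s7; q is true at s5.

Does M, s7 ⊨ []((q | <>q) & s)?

No

Recall that []ψ holds at a world iff ψ holds at every accessible world, and <>ψ holds iff ψ holds at some accessible world.
At s7: []((q | <>q) & s) requires (q | <>q) & s at every successor {s3, s5}.
  (q | <>q) & s fails at s3, so []((q | <>q) & s) is false at s7.
    At s3: q | <>q is false, s is false, so (q | <>q) & s is false.
      At s3: q is false, <>q is false, so q | <>q is false.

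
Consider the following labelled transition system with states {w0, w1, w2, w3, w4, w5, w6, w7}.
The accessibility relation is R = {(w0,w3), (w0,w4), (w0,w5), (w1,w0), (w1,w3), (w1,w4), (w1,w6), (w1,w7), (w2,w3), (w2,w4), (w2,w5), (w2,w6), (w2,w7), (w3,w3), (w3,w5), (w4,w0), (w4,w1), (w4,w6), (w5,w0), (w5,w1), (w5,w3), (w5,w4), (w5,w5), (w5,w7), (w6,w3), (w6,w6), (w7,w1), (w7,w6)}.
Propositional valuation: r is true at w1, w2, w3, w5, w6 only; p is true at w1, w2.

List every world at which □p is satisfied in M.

Recall that □ψ holds at a world iff ψ holds at every accessible world, and ◇ψ holds iff ψ holds at some accessible world.
Let φ = □p. Evaluate φ at each world:
  w0 (successors {w3, w4, w5}): φ is false.
  w1 (successors {w0, w3, w4, w6, w7}): φ is false.
  w2 (successors {w3, w4, w5, w6, w7}): φ is false.
  w3 (successors {w3, w5}): φ is false.
  w4 (successors {w0, w1, w6}): φ is false.
  w5 (successors {w0, w1, w3, w4, w5, w7}): φ is false.
  w6 (successors {w3, w6}): φ is false.
  w7 (successors {w1, w6}): φ is false.
For instance, at w1:
  At w1: □p requires p at every successor {w0, w3, w4, w6, w7}.
    p fails at w0, so □p is false at w1.
Satisfying worlds: none.

none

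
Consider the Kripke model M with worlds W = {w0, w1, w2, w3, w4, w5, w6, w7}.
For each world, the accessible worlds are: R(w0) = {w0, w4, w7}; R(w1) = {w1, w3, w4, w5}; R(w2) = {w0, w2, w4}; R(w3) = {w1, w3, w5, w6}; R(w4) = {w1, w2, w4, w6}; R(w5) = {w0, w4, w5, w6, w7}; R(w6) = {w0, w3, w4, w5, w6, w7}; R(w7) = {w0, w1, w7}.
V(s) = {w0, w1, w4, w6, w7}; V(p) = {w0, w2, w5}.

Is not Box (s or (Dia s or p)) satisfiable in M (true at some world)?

Let φ = not Box (s or (Dia s or p)). Evaluate φ at each world:
  w0 (successors {w0, w4, w7}): φ is false.
  w1 (successors {w1, w3, w4, w5}): φ is false.
  w2 (successors {w0, w2, w4}): φ is false.
  w3 (successors {w1, w3, w5, w6}): φ is false.
  w4 (successors {w1, w2, w4, w6}): φ is false.
  w5 (successors {w0, w4, w5, w6, w7}): φ is false.
  w6 (successors {w0, w3, w4, w5, w6, w7}): φ is false.
  w7 (successors {w0, w1, w7}): φ is false.
For instance, at w6:
  At w6: Box (s or (Dia s or p)) is true, so not Box (s or (Dia s or p)) is false.
    At w6: Box (s or (Dia s or p)) requires s or (Dia s or p) at every successor {w0, w3, w4, w5, w6, w7}.
      At w0: s or (Dia s or p) is true.
      At w3: s or (Dia s or p) is true.
      At w4: s or (Dia s or p) is true.
      At w5: s or (Dia s or p) is true.
      At w6: s or (Dia s or p) is true.
      At w7: s or (Dia s or p) is true.
    So Box (s or (Dia s or p)) is true at w6.

No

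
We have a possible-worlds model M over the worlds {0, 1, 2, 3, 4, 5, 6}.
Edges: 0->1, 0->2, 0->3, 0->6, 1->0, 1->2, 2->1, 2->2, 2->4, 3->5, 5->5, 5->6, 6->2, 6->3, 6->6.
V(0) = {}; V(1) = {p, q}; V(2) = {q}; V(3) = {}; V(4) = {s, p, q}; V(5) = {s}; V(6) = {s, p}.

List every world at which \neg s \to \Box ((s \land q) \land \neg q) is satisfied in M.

4, 5, 6

Let φ = \neg s \to \Box ((s \land q) \land \neg q). Evaluate φ at each world:
  0 (successors {1, 2, 3, 6}): φ is false.
  1 (successors {0, 2}): φ is false.
  2 (successors {1, 2, 4}): φ is false.
  3 (successors {5}): φ is false.
  4 (successors ∅): φ is true.
  5 (successors {5, 6}): φ is true.
  6 (successors {2, 3, 6}): φ is true.
For instance, at 3:
  At 3: \neg s is true, \Box ((s \land q) \land \neg q) is false, so \neg s \to \Box ((s \land q) \land \neg q) is false.
    At 3: \Box ((s \land q) \land \neg q) requires (s \land q) \land \neg q at every successor {5}.
      (s \land q) \land \neg q fails at 5, so \Box ((s \land q) \land \neg q) is false at 3.
Satisfying worlds: {4, 5, 6}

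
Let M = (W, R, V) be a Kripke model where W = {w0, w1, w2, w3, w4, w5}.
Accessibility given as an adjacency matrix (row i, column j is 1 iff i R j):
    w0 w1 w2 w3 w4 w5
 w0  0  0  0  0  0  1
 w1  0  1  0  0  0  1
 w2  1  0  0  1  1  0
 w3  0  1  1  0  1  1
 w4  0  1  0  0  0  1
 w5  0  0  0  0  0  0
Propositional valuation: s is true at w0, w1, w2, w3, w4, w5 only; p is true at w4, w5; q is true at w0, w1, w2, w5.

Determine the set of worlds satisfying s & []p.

Let φ = s & []p. Evaluate φ at each world:
  w0 (successors {w5}): φ is true.
  w1 (successors {w1, w5}): φ is false.
  w2 (successors {w0, w3, w4}): φ is false.
  w3 (successors {w1, w2, w4, w5}): φ is false.
  w4 (successors {w1, w5}): φ is false.
  w5 (successors ∅): φ is true.
For instance, at w1:
  At w1: s is true, []p is false, so s & []p is false.
    At w1: []p requires p at every successor {w1, w5}.
      p fails at w1, so []p is false at w1.
Satisfying worlds: {w0, w5}

w0, w5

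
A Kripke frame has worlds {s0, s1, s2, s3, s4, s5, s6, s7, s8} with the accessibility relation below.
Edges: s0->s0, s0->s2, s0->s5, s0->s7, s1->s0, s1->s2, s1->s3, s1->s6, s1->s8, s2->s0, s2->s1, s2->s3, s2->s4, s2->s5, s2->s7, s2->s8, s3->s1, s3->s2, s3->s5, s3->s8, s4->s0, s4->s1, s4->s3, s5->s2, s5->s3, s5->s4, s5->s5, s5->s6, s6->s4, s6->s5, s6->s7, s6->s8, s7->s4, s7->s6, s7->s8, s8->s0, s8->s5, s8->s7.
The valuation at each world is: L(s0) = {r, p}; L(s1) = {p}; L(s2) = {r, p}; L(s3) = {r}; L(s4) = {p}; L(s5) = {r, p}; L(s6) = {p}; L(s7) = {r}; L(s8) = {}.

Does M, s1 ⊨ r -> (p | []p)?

At s1: r is false, p | []p is true, so r -> (p | []p) is true.
  At s1: p is true, []p is false, so p | []p is true.
    At s1: []p requires p at every successor {s0, s2, s3, s6, s8}.
      p fails at s3, so []p is false at s1.

Yes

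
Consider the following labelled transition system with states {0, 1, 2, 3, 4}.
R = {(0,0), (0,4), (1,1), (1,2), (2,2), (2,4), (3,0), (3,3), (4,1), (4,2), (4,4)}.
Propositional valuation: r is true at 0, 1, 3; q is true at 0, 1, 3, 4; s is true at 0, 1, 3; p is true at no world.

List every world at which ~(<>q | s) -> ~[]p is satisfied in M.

0, 1, 2, 3, 4

Let φ = ~(<>q | s) -> ~[]p. Evaluate φ at each world:
  0 (successors {0, 4}): φ is true.
  1 (successors {1, 2}): φ is true.
  2 (successors {2, 4}): φ is true.
  3 (successors {0, 3}): φ is true.
  4 (successors {1, 2, 4}): φ is true.
For instance, at 2:
  At 2: ~(<>q | s) is false, ~[]p is true, so ~(<>q | s) -> ~[]p is true.
    At 2: <>q | s is true, so ~(<>q | s) is false.
      At 2: <>q is true, s is false, so <>q | s is true.
    At 2: []p is false, so ~[]p is true.
      At 2: []p requires p at every successor {2, 4}.
        p fails at 2, so []p is false at 2.
Satisfying worlds: {0, 1, 2, 3, 4}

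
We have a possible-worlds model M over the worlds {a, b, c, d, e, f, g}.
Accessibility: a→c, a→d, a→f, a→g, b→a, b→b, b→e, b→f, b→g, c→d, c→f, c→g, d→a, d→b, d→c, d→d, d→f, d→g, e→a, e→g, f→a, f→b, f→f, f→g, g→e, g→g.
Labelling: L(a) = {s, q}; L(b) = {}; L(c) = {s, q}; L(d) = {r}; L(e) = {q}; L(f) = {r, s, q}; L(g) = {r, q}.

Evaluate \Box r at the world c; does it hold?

At c: \Box r requires r at every successor {d, f, g}.
  At d: r is true.
  At f: r is true.
  At g: r is true.
So \Box r is true at c.

Yes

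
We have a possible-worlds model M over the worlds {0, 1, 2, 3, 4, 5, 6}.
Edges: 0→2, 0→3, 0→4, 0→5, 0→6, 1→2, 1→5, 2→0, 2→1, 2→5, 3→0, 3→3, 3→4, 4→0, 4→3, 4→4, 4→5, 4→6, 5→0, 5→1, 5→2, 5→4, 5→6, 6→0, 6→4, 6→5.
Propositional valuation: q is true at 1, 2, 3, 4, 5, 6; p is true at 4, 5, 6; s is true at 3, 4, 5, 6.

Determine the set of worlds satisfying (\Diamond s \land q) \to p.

0, 4, 5, 6

Recall that \Diamond ψ holds at a world iff ψ holds at some accessible world.
Let φ = (\Diamond s \land q) \to p. Evaluate φ at each world:
  0 (successors {2, 3, 4, 5, 6}): φ is true.
  1 (successors {2, 5}): φ is false.
  2 (successors {0, 1, 5}): φ is false.
  3 (successors {0, 3, 4}): φ is false.
  4 (successors {0, 3, 4, 5, 6}): φ is true.
  5 (successors {0, 1, 2, 4, 6}): φ is true.
  6 (successors {0, 4, 5}): φ is true.
For instance, at 0:
  At 0: \Diamond s \land q is false, p is false, so (\Diamond s \land q) \to p is true.
    At 0: \Diamond s is true, q is false, so \Diamond s \land q is false.
      At 0: \Diamond s requires s at some successor in {2, 3, 4, 5, 6}.
        s holds at 3, so \Diamond s is true at 0.
Satisfying worlds: {0, 4, 5, 6}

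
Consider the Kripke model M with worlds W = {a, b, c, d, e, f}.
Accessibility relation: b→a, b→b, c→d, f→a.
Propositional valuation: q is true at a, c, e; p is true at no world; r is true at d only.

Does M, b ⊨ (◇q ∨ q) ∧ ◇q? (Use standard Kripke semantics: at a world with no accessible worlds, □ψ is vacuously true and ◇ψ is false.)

Yes

At b: ◇q ∨ q is true, ◇q is true, so (◇q ∨ q) ∧ ◇q is true.
  At b: ◇q is true, q is false, so ◇q ∨ q is true.
    At b: ◇q requires q at some successor in {a, b}.
      q holds at a, so ◇q is true at b.
  At b: ◇q requires q at some successor in {a, b}.
    q holds at a, so ◇q is true at b.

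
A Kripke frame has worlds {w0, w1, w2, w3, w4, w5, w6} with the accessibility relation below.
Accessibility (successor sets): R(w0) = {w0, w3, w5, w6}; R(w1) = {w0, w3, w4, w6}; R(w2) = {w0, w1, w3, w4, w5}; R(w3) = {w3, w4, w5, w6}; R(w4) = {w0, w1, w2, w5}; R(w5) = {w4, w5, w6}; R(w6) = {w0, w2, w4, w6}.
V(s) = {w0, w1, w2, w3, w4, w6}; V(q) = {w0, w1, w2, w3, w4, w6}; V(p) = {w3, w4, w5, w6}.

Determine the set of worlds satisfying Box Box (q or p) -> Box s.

Let φ = Box Box (q or p) -> Box s. Evaluate φ at each world:
  w0 (successors {w0, w3, w5, w6}): φ is false.
  w1 (successors {w0, w3, w4, w6}): φ is true.
  w2 (successors {w0, w1, w3, w4, w5}): φ is false.
  w3 (successors {w3, w4, w5, w6}): φ is false.
  w4 (successors {w0, w1, w2, w5}): φ is false.
  w5 (successors {w4, w5, w6}): φ is false.
  w6 (successors {w0, w2, w4, w6}): φ is true.
For instance, at w6:
  At w6: Box Box (q or p) is true, Box s is true, so Box Box (q or p) -> Box s is true.
    At w6: Box Box (q or p) requires Box (q or p) at every successor {w0, w2, w4, w6}.
      At w0: Box (q or p) is true.
      At w2: Box (q or p) is true.
      At w4: Box (q or p) is true.
      At w6: Box (q or p) is true.
    So Box Box (q or p) is true at w6.
    At w6: Box s requires s at every successor {w0, w2, w4, w6}.
      At w0: s is true.
      At w2: s is true.
      At w4: s is true.
      At w6: s is true.
    So Box s is true at w6.
Satisfying worlds: {w1, w6}

w1, w6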